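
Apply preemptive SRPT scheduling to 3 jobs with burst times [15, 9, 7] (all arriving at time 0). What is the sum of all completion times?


Since all jobs arrive at t=0, SRPT equals SPT ordering.
SPT order: [7, 9, 15]
Completion times:
  Job 1: p=7, C=7
  Job 2: p=9, C=16
  Job 3: p=15, C=31
Total completion time = 7 + 16 + 31 = 54

54


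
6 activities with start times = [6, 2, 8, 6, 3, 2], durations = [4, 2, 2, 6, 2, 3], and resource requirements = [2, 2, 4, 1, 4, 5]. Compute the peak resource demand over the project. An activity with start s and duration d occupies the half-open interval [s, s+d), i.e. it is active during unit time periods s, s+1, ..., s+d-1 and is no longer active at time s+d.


Each activity i is active on [start_i, start_i + duration_i).
Compute total resource usage per time slot:
  t=0: active resources = [], total = 0
  t=1: active resources = [], total = 0
  t=2: active resources = [2, 5], total = 7
  t=3: active resources = [2, 4, 5], total = 11
  t=4: active resources = [4, 5], total = 9
  t=5: active resources = [], total = 0
  t=6: active resources = [2, 1], total = 3
  t=7: active resources = [2, 1], total = 3
  t=8: active resources = [2, 4, 1], total = 7
  t=9: active resources = [2, 4, 1], total = 7
  t=10: active resources = [1], total = 1
  t=11: active resources = [1], total = 1
Peak resource demand = 11

11


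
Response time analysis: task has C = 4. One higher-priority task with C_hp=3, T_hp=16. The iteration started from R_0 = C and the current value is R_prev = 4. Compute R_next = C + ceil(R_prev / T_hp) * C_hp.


R_next = C + ceil(R_prev / T_hp) * C_hp
ceil(4 / 16) = ceil(0.25) = 1
Interference = 1 * 3 = 3
R_next = 4 + 3 = 7

7


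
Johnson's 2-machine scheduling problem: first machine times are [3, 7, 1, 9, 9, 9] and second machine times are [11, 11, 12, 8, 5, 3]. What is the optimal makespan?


Apply Johnson's rule:
  Group 1 (a <= b): [(3, 1, 12), (1, 3, 11), (2, 7, 11)]
  Group 2 (a > b): [(4, 9, 8), (5, 9, 5), (6, 9, 3)]
Optimal job order: [3, 1, 2, 4, 5, 6]
Schedule:
  Job 3: M1 done at 1, M2 done at 13
  Job 1: M1 done at 4, M2 done at 24
  Job 2: M1 done at 11, M2 done at 35
  Job 4: M1 done at 20, M2 done at 43
  Job 5: M1 done at 29, M2 done at 48
  Job 6: M1 done at 38, M2 done at 51
Makespan = 51

51


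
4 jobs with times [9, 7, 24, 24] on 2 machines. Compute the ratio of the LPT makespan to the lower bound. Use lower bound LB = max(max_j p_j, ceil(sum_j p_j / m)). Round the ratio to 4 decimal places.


LPT order: [24, 24, 9, 7]
Machine loads after assignment: [33, 31]
LPT makespan = 33
Lower bound = max(max_job, ceil(total/2)) = max(24, 32) = 32
Ratio = 33 / 32 = 1.0313

1.0313


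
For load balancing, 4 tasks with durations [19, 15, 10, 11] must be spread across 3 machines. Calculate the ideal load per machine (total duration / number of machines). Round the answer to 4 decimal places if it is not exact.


Total processing time = 19 + 15 + 10 + 11 = 55
Number of machines = 3
Ideal balanced load = 55 / 3 = 18.3333

18.3333


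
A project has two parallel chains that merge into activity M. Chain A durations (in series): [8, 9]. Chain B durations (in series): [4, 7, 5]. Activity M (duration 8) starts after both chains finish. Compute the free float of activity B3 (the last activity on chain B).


ES(B3) = sum of predecessors on chain B = 11
EF(B3) = ES + duration = 11 + 5 = 16
Successor of B3 is M. ES(M) = max(sum(A), sum(B)) = max(17, 16) = 17
Free float = ES(successor) - EF(current) = 17 - 16 = 1

1


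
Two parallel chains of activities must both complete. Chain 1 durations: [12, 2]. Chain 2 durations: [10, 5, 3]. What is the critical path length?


Path A total = 12 + 2 = 14
Path B total = 10 + 5 + 3 = 18
Critical path = longest path = max(14, 18) = 18

18


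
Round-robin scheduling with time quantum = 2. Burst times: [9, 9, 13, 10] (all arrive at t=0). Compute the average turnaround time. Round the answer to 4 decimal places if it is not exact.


Time quantum = 2
Execution trace:
  J1 runs 2 units, time = 2
  J2 runs 2 units, time = 4
  J3 runs 2 units, time = 6
  J4 runs 2 units, time = 8
  J1 runs 2 units, time = 10
  J2 runs 2 units, time = 12
  J3 runs 2 units, time = 14
  J4 runs 2 units, time = 16
  J1 runs 2 units, time = 18
  J2 runs 2 units, time = 20
  J3 runs 2 units, time = 22
  J4 runs 2 units, time = 24
  J1 runs 2 units, time = 26
  J2 runs 2 units, time = 28
  J3 runs 2 units, time = 30
  J4 runs 2 units, time = 32
  J1 runs 1 units, time = 33
  J2 runs 1 units, time = 34
  J3 runs 2 units, time = 36
  J4 runs 2 units, time = 38
  J3 runs 2 units, time = 40
  J3 runs 1 units, time = 41
Finish times: [33, 34, 41, 38]
Average turnaround = 146/4 = 36.5

36.5


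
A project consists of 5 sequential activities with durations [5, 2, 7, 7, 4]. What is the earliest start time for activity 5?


Activity 5 starts after activities 1 through 4 complete.
Predecessor durations: [5, 2, 7, 7]
ES = 5 + 2 + 7 + 7 = 21

21


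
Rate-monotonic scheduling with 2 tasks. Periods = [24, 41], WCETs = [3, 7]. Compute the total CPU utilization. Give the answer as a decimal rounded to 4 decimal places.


Compute individual utilizations (exact fractions):
  Task 1: C/T = 3/24 = 1/8 (approx. 0.125)
  Task 2: C/T = 7/41 (approx. 0.1707)
Total utilization U = 1/8 + 7/41 = 97/328
Rounded to 4 decimal places: U = 0.2957
RM (Liu & Layland) bound for 2 tasks = 0.828427; compare with U = 97/328 (approx. 0.295732)
U <= bound, so schedulable by RM sufficient condition.

0.2957


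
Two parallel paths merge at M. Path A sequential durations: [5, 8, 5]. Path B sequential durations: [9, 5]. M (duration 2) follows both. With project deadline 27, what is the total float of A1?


Forward pass: ES(A1) = sum of predecessors on chain A = 0
EF = ES + duration = 0 + 5 = 5
Backward pass: LF(M) = deadline = 27; LS(M) = 27 - 2 = 25
LF(A1) = LS(M) - sum(successors on chain A) = 25 - 13 = 12
LS = LF - duration = 12 - 5 = 7
Total float = LS - ES = 7 - 0 = 7

7


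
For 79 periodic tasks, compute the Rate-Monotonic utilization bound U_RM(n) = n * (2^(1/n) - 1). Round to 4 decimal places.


Compute 2^(1/79) = 1.0088126194
Subtract 1: 1.0088126194 - 1 = 0.0088126194
Multiply by n: 79 * 0.0088126194 = 0.6961969326
Round to 4 dp: 0.6962

0.6962


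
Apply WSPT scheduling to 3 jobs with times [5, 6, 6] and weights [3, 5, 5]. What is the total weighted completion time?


Compute p/w ratios and sort ascending (WSPT): [(6, 5), (6, 5), (5, 3)]
Compute weighted completion times:
  Job (p=6,w=5): C=6, w*C=5*6=30
  Job (p=6,w=5): C=12, w*C=5*12=60
  Job (p=5,w=3): C=17, w*C=3*17=51
Total weighted completion time = 141

141


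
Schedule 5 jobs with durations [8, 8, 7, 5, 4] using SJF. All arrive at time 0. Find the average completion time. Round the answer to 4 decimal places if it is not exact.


SJF order (ascending): [4, 5, 7, 8, 8]
Completion times:
  Job 1: burst=4, C=4
  Job 2: burst=5, C=9
  Job 3: burst=7, C=16
  Job 4: burst=8, C=24
  Job 5: burst=8, C=32
Average completion = 85/5 = 17.0

17.0


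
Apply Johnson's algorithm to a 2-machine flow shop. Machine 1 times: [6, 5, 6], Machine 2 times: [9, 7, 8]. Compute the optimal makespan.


Apply Johnson's rule:
  Group 1 (a <= b): [(2, 5, 7), (1, 6, 9), (3, 6, 8)]
  Group 2 (a > b): []
Optimal job order: [2, 1, 3]
Schedule:
  Job 2: M1 done at 5, M2 done at 12
  Job 1: M1 done at 11, M2 done at 21
  Job 3: M1 done at 17, M2 done at 29
Makespan = 29

29


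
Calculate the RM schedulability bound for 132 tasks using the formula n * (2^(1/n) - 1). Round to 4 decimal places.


Compute 2^(1/132) = 1.0052649263
Subtract 1: 1.0052649263 - 1 = 0.0052649263
Multiply by n: 132 * 0.0052649263 = 0.6949702716
Round to 4 dp: 0.6950

0.6950


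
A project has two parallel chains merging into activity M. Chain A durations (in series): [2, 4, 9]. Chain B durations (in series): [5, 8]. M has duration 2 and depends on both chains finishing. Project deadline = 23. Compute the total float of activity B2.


Forward pass: ES(B2) = sum of predecessors on chain B = 5
EF = ES + duration = 5 + 8 = 13
Backward pass: LF(M) = deadline = 23; LS(M) = 23 - 2 = 21
LF(B2) = LS(M) - sum(successors on chain B) = 21 - 0 = 21
LS = LF - duration = 21 - 8 = 13
Total float = LS - ES = 13 - 5 = 8

8


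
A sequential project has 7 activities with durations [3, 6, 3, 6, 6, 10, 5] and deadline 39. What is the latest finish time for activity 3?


LF(activity 3) = deadline - sum of successor durations
Successors: activities 4 through 7 with durations [6, 6, 10, 5]
Sum of successor durations = 27
LF = 39 - 27 = 12

12


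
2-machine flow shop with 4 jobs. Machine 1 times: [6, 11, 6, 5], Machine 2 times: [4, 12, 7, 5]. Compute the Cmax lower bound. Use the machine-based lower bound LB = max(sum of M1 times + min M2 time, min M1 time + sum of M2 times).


LB1 = sum(M1 times) + min(M2 times) = 28 + 4 = 32
LB2 = min(M1 times) + sum(M2 times) = 5 + 28 = 33
Lower bound = max(LB1, LB2) = max(32, 33) = 33

33


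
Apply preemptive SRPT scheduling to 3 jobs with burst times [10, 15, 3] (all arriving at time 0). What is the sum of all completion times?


Since all jobs arrive at t=0, SRPT equals SPT ordering.
SPT order: [3, 10, 15]
Completion times:
  Job 1: p=3, C=3
  Job 2: p=10, C=13
  Job 3: p=15, C=28
Total completion time = 3 + 13 + 28 = 44

44


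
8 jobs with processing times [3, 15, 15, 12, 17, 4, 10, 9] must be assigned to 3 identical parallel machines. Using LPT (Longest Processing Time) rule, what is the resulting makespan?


Sort jobs in decreasing order (LPT): [17, 15, 15, 12, 10, 9, 4, 3]
Assign each job to the least loaded machine:
  Machine 1: jobs [17, 9, 3], load = 29
  Machine 2: jobs [15, 12], load = 27
  Machine 3: jobs [15, 10, 4], load = 29
Makespan = max load = 29

29


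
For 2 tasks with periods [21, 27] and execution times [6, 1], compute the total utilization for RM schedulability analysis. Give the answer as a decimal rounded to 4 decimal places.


Compute individual utilizations (exact fractions):
  Task 1: C/T = 6/21 = 2/7 (approx. 0.2857)
  Task 2: C/T = 1/27 (approx. 0.037)
Total utilization U = 2/7 + 1/27 = 61/189
Rounded to 4 decimal places: U = 0.3228
RM (Liu & Layland) bound for 2 tasks = 0.828427; compare with U = 61/189 (approx. 0.322751)
U <= bound, so schedulable by RM sufficient condition.

0.3228


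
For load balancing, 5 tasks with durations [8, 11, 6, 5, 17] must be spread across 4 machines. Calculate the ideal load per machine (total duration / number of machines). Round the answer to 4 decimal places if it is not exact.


Total processing time = 8 + 11 + 6 + 5 + 17 = 47
Number of machines = 4
Ideal balanced load = 47 / 4 = 11.75

11.75


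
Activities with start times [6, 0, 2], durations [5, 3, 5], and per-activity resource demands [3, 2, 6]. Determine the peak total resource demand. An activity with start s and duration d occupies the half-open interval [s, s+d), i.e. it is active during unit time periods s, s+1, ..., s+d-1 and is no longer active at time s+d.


Each activity i is active on [start_i, start_i + duration_i).
Compute total resource usage per time slot:
  t=0: active resources = [2], total = 2
  t=1: active resources = [2], total = 2
  t=2: active resources = [2, 6], total = 8
  t=3: active resources = [6], total = 6
  t=4: active resources = [6], total = 6
  t=5: active resources = [6], total = 6
  t=6: active resources = [3, 6], total = 9
  t=7: active resources = [3], total = 3
  t=8: active resources = [3], total = 3
  t=9: active resources = [3], total = 3
  t=10: active resources = [3], total = 3
Peak resource demand = 9

9


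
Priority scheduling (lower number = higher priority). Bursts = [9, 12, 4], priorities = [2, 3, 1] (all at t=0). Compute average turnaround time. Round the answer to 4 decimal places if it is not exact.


Sort by priority (ascending = highest first):
Order: [(1, 4), (2, 9), (3, 12)]
Completion times:
  Priority 1, burst=4, C=4
  Priority 2, burst=9, C=13
  Priority 3, burst=12, C=25
Average turnaround = 42/3 = 14.0

14.0


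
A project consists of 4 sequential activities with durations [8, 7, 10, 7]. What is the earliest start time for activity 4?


Activity 4 starts after activities 1 through 3 complete.
Predecessor durations: [8, 7, 10]
ES = 8 + 7 + 10 = 25

25


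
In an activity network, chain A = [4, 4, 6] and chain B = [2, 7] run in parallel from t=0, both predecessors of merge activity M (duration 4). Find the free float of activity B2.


ES(B2) = sum of predecessors on chain B = 2
EF(B2) = ES + duration = 2 + 7 = 9
Successor of B2 is M. ES(M) = max(sum(A), sum(B)) = max(14, 9) = 14
Free float = ES(successor) - EF(current) = 14 - 9 = 5

5


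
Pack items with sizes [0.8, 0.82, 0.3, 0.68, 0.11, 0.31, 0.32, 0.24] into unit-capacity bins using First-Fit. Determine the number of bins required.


Place items sequentially using First-Fit:
  Item 0.8 -> new Bin 1
  Item 0.82 -> new Bin 2
  Item 0.3 -> new Bin 3
  Item 0.68 -> Bin 3 (now 0.98)
  Item 0.11 -> Bin 1 (now 0.91)
  Item 0.31 -> new Bin 4
  Item 0.32 -> Bin 4 (now 0.63)
  Item 0.24 -> Bin 4 (now 0.87)
Total bins used = 4

4


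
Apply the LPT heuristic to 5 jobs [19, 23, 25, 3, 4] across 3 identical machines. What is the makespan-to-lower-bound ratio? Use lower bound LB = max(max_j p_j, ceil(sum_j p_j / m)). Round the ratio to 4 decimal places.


LPT order: [25, 23, 19, 4, 3]
Machine loads after assignment: [25, 26, 23]
LPT makespan = 26
Lower bound = max(max_job, ceil(total/3)) = max(25, 25) = 25
Ratio = 26 / 25 = 1.04

1.04


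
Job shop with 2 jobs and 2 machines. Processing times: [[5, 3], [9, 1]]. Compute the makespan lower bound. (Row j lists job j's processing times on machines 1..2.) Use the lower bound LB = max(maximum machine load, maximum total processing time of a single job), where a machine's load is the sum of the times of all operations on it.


Machine loads:
  Machine 1: 5 + 9 = 14
  Machine 2: 3 + 1 = 4
Max machine load = 14
Job totals:
  Job 1: 8
  Job 2: 10
Max job total = 10
Lower bound = max(14, 10) = 14

14


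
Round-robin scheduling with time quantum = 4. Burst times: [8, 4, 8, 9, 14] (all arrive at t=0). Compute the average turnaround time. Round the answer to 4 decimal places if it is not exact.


Time quantum = 4
Execution trace:
  J1 runs 4 units, time = 4
  J2 runs 4 units, time = 8
  J3 runs 4 units, time = 12
  J4 runs 4 units, time = 16
  J5 runs 4 units, time = 20
  J1 runs 4 units, time = 24
  J3 runs 4 units, time = 28
  J4 runs 4 units, time = 32
  J5 runs 4 units, time = 36
  J4 runs 1 units, time = 37
  J5 runs 4 units, time = 41
  J5 runs 2 units, time = 43
Finish times: [24, 8, 28, 37, 43]
Average turnaround = 140/5 = 28.0

28.0


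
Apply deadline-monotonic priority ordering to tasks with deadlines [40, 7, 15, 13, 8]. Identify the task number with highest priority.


Sort tasks by relative deadline (ascending):
  Task 2: deadline = 7
  Task 5: deadline = 8
  Task 4: deadline = 13
  Task 3: deadline = 15
  Task 1: deadline = 40
Priority order (highest first): [2, 5, 4, 3, 1]
Highest priority task = 2

2


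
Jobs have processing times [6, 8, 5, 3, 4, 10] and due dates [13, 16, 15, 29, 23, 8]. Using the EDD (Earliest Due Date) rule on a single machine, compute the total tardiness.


Sort by due date (EDD order): [(10, 8), (6, 13), (5, 15), (8, 16), (4, 23), (3, 29)]
Compute completion times and tardiness:
  Job 1: p=10, d=8, C=10, tardiness=max(0,10-8)=2
  Job 2: p=6, d=13, C=16, tardiness=max(0,16-13)=3
  Job 3: p=5, d=15, C=21, tardiness=max(0,21-15)=6
  Job 4: p=8, d=16, C=29, tardiness=max(0,29-16)=13
  Job 5: p=4, d=23, C=33, tardiness=max(0,33-23)=10
  Job 6: p=3, d=29, C=36, tardiness=max(0,36-29)=7
Total tardiness = 41

41


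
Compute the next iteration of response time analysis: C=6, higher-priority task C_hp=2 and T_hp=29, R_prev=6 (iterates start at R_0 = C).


R_next = C + ceil(R_prev / T_hp) * C_hp
ceil(6 / 29) = ceil(0.2069) = 1
Interference = 1 * 2 = 2
R_next = 6 + 2 = 8

8


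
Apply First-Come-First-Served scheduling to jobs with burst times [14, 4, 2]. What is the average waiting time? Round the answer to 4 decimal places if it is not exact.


FCFS order (as given): [14, 4, 2]
Waiting times:
  Job 1: wait = 0
  Job 2: wait = 14
  Job 3: wait = 18
Sum of waiting times = 32
Average waiting time = 32/3 = 10.6667

10.6667


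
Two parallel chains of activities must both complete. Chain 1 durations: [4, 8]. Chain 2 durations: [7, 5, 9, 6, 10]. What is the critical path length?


Path A total = 4 + 8 = 12
Path B total = 7 + 5 + 9 + 6 + 10 = 37
Critical path = longest path = max(12, 37) = 37

37


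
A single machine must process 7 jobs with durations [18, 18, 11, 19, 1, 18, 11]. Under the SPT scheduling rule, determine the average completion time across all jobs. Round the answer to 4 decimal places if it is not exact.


Sort jobs by processing time (SPT order): [1, 11, 11, 18, 18, 18, 19]
Compute completion times sequentially:
  Job 1: processing = 1, completes at 1
  Job 2: processing = 11, completes at 12
  Job 3: processing = 11, completes at 23
  Job 4: processing = 18, completes at 41
  Job 5: processing = 18, completes at 59
  Job 6: processing = 18, completes at 77
  Job 7: processing = 19, completes at 96
Sum of completion times = 309
Average completion time = 309/7 = 44.1429

44.1429


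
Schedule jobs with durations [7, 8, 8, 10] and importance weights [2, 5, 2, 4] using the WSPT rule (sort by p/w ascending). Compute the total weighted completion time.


Compute p/w ratios and sort ascending (WSPT): [(8, 5), (10, 4), (7, 2), (8, 2)]
Compute weighted completion times:
  Job (p=8,w=5): C=8, w*C=5*8=40
  Job (p=10,w=4): C=18, w*C=4*18=72
  Job (p=7,w=2): C=25, w*C=2*25=50
  Job (p=8,w=2): C=33, w*C=2*33=66
Total weighted completion time = 228

228


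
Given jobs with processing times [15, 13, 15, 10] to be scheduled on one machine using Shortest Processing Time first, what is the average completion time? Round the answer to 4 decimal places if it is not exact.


Sort jobs by processing time (SPT order): [10, 13, 15, 15]
Compute completion times sequentially:
  Job 1: processing = 10, completes at 10
  Job 2: processing = 13, completes at 23
  Job 3: processing = 15, completes at 38
  Job 4: processing = 15, completes at 53
Sum of completion times = 124
Average completion time = 124/4 = 31.0

31.0


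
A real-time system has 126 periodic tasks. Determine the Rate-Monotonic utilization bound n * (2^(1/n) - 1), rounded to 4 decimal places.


Compute 2^(1/126) = 1.0055163273
Subtract 1: 1.0055163273 - 1 = 0.0055163273
Multiply by n: 126 * 0.0055163273 = 0.6950572398
Round to 4 dp: 0.6951

0.6951


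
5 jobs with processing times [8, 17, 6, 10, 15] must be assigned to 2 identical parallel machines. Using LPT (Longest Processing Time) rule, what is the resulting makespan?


Sort jobs in decreasing order (LPT): [17, 15, 10, 8, 6]
Assign each job to the least loaded machine:
  Machine 1: jobs [17, 8, 6], load = 31
  Machine 2: jobs [15, 10], load = 25
Makespan = max load = 31

31


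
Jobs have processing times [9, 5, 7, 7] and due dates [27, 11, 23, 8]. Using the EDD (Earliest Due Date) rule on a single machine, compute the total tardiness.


Sort by due date (EDD order): [(7, 8), (5, 11), (7, 23), (9, 27)]
Compute completion times and tardiness:
  Job 1: p=7, d=8, C=7, tardiness=max(0,7-8)=0
  Job 2: p=5, d=11, C=12, tardiness=max(0,12-11)=1
  Job 3: p=7, d=23, C=19, tardiness=max(0,19-23)=0
  Job 4: p=9, d=27, C=28, tardiness=max(0,28-27)=1
Total tardiness = 2

2


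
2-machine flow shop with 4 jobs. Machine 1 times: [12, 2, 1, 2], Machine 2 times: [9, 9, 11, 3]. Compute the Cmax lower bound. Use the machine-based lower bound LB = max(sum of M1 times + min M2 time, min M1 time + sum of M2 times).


LB1 = sum(M1 times) + min(M2 times) = 17 + 3 = 20
LB2 = min(M1 times) + sum(M2 times) = 1 + 32 = 33
Lower bound = max(LB1, LB2) = max(20, 33) = 33

33


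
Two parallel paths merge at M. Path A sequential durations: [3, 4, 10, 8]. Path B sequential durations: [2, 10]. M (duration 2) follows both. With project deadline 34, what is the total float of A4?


Forward pass: ES(A4) = sum of predecessors on chain A = 17
EF = ES + duration = 17 + 8 = 25
Backward pass: LF(M) = deadline = 34; LS(M) = 34 - 2 = 32
LF(A4) = LS(M) - sum(successors on chain A) = 32 - 0 = 32
LS = LF - duration = 32 - 8 = 24
Total float = LS - ES = 24 - 17 = 7

7


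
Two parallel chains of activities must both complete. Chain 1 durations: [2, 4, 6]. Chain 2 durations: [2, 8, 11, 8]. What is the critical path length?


Path A total = 2 + 4 + 6 = 12
Path B total = 2 + 8 + 11 + 8 = 29
Critical path = longest path = max(12, 29) = 29

29


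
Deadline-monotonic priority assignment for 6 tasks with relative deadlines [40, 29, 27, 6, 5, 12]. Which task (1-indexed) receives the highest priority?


Sort tasks by relative deadline (ascending):
  Task 5: deadline = 5
  Task 4: deadline = 6
  Task 6: deadline = 12
  Task 3: deadline = 27
  Task 2: deadline = 29
  Task 1: deadline = 40
Priority order (highest first): [5, 4, 6, 3, 2, 1]
Highest priority task = 5

5


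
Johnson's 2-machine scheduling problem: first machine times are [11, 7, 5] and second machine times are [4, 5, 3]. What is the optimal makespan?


Apply Johnson's rule:
  Group 1 (a <= b): []
  Group 2 (a > b): [(2, 7, 5), (1, 11, 4), (3, 5, 3)]
Optimal job order: [2, 1, 3]
Schedule:
  Job 2: M1 done at 7, M2 done at 12
  Job 1: M1 done at 18, M2 done at 22
  Job 3: M1 done at 23, M2 done at 26
Makespan = 26

26


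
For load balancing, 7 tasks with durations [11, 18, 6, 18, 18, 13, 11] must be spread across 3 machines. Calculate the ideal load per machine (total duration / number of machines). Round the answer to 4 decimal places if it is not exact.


Total processing time = 11 + 18 + 6 + 18 + 18 + 13 + 11 = 95
Number of machines = 3
Ideal balanced load = 95 / 3 = 31.6667

31.6667


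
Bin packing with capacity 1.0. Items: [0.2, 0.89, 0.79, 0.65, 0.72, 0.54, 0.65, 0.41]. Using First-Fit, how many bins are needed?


Place items sequentially using First-Fit:
  Item 0.2 -> new Bin 1
  Item 0.89 -> new Bin 2
  Item 0.79 -> Bin 1 (now 0.99)
  Item 0.65 -> new Bin 3
  Item 0.72 -> new Bin 4
  Item 0.54 -> new Bin 5
  Item 0.65 -> new Bin 6
  Item 0.41 -> Bin 5 (now 0.95)
Total bins used = 6

6


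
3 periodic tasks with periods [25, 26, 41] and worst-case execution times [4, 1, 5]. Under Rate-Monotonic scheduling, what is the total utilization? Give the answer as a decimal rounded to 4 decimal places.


Compute individual utilizations (exact fractions):
  Task 1: C/T = 4/25 (approx. 0.16)
  Task 2: C/T = 1/26 (approx. 0.0385)
  Task 3: C/T = 5/41 (approx. 0.122)
Total utilization U = 4/25 + 1/26 + 5/41 = 8539/26650
Rounded to 4 decimal places: U = 0.3204
RM (Liu & Layland) bound for 3 tasks = 0.779763; compare with U = 8539/26650 (approx. 0.320413)
U <= bound, so schedulable by RM sufficient condition.

0.3204


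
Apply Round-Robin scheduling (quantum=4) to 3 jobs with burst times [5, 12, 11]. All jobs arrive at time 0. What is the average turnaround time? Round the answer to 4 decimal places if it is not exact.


Time quantum = 4
Execution trace:
  J1 runs 4 units, time = 4
  J2 runs 4 units, time = 8
  J3 runs 4 units, time = 12
  J1 runs 1 units, time = 13
  J2 runs 4 units, time = 17
  J3 runs 4 units, time = 21
  J2 runs 4 units, time = 25
  J3 runs 3 units, time = 28
Finish times: [13, 25, 28]
Average turnaround = 66/3 = 22.0

22.0


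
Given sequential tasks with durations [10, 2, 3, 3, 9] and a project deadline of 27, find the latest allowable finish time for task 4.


LF(activity 4) = deadline - sum of successor durations
Successors: activities 5 through 5 with durations [9]
Sum of successor durations = 9
LF = 27 - 9 = 18

18


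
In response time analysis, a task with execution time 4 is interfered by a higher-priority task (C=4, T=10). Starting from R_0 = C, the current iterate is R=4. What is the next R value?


R_next = C + ceil(R_prev / T_hp) * C_hp
ceil(4 / 10) = ceil(0.4) = 1
Interference = 1 * 4 = 4
R_next = 4 + 4 = 8

8


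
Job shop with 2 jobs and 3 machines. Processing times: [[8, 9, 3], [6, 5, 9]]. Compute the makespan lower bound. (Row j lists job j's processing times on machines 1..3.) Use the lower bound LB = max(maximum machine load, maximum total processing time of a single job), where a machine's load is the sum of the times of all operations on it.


Machine loads:
  Machine 1: 8 + 6 = 14
  Machine 2: 9 + 5 = 14
  Machine 3: 3 + 9 = 12
Max machine load = 14
Job totals:
  Job 1: 20
  Job 2: 20
Max job total = 20
Lower bound = max(14, 20) = 20

20


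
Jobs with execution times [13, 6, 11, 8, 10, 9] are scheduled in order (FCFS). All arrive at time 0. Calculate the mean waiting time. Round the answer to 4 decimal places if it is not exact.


FCFS order (as given): [13, 6, 11, 8, 10, 9]
Waiting times:
  Job 1: wait = 0
  Job 2: wait = 13
  Job 3: wait = 19
  Job 4: wait = 30
  Job 5: wait = 38
  Job 6: wait = 48
Sum of waiting times = 148
Average waiting time = 148/6 = 24.6667

24.6667


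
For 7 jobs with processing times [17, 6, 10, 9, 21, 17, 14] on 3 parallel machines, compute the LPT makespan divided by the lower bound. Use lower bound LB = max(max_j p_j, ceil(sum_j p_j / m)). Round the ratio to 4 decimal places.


LPT order: [21, 17, 17, 14, 10, 9, 6]
Machine loads after assignment: [30, 31, 33]
LPT makespan = 33
Lower bound = max(max_job, ceil(total/3)) = max(21, 32) = 32
Ratio = 33 / 32 = 1.0313

1.0313


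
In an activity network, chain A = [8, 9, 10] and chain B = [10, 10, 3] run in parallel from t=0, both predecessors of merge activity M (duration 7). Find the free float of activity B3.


ES(B3) = sum of predecessors on chain B = 20
EF(B3) = ES + duration = 20 + 3 = 23
Successor of B3 is M. ES(M) = max(sum(A), sum(B)) = max(27, 23) = 27
Free float = ES(successor) - EF(current) = 27 - 23 = 4

4


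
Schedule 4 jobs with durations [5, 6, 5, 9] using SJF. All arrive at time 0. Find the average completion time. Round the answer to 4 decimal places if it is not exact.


SJF order (ascending): [5, 5, 6, 9]
Completion times:
  Job 1: burst=5, C=5
  Job 2: burst=5, C=10
  Job 3: burst=6, C=16
  Job 4: burst=9, C=25
Average completion = 56/4 = 14.0

14.0


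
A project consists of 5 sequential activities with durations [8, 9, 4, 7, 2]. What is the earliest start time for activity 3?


Activity 3 starts after activities 1 through 2 complete.
Predecessor durations: [8, 9]
ES = 8 + 9 = 17

17


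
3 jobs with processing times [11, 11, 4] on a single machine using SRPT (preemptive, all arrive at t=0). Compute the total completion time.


Since all jobs arrive at t=0, SRPT equals SPT ordering.
SPT order: [4, 11, 11]
Completion times:
  Job 1: p=4, C=4
  Job 2: p=11, C=15
  Job 3: p=11, C=26
Total completion time = 4 + 15 + 26 = 45

45


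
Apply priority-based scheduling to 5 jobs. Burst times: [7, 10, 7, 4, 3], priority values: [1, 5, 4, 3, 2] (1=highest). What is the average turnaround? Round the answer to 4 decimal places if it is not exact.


Sort by priority (ascending = highest first):
Order: [(1, 7), (2, 3), (3, 4), (4, 7), (5, 10)]
Completion times:
  Priority 1, burst=7, C=7
  Priority 2, burst=3, C=10
  Priority 3, burst=4, C=14
  Priority 4, burst=7, C=21
  Priority 5, burst=10, C=31
Average turnaround = 83/5 = 16.6

16.6


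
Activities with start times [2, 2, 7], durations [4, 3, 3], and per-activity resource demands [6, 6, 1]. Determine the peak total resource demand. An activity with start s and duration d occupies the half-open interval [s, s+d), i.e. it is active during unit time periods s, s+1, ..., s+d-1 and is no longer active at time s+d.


Each activity i is active on [start_i, start_i + duration_i).
Compute total resource usage per time slot:
  t=0: active resources = [], total = 0
  t=1: active resources = [], total = 0
  t=2: active resources = [6, 6], total = 12
  t=3: active resources = [6, 6], total = 12
  t=4: active resources = [6, 6], total = 12
  t=5: active resources = [6], total = 6
  t=6: active resources = [], total = 0
  t=7: active resources = [1], total = 1
  t=8: active resources = [1], total = 1
  t=9: active resources = [1], total = 1
Peak resource demand = 12

12


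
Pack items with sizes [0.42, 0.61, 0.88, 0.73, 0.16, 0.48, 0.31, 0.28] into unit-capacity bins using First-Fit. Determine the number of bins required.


Place items sequentially using First-Fit:
  Item 0.42 -> new Bin 1
  Item 0.61 -> new Bin 2
  Item 0.88 -> new Bin 3
  Item 0.73 -> new Bin 4
  Item 0.16 -> Bin 1 (now 0.58)
  Item 0.48 -> new Bin 5
  Item 0.31 -> Bin 1 (now 0.89)
  Item 0.28 -> Bin 2 (now 0.89)
Total bins used = 5

5


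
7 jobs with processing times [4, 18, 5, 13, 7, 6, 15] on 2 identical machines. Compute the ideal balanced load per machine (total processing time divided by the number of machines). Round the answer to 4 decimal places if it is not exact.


Total processing time = 4 + 18 + 5 + 13 + 7 + 6 + 15 = 68
Number of machines = 2
Ideal balanced load = 68 / 2 = 34.0

34.0


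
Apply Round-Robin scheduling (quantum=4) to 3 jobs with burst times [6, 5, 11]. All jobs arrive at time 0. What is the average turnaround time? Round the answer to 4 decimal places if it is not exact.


Time quantum = 4
Execution trace:
  J1 runs 4 units, time = 4
  J2 runs 4 units, time = 8
  J3 runs 4 units, time = 12
  J1 runs 2 units, time = 14
  J2 runs 1 units, time = 15
  J3 runs 4 units, time = 19
  J3 runs 3 units, time = 22
Finish times: [14, 15, 22]
Average turnaround = 51/3 = 17.0

17.0


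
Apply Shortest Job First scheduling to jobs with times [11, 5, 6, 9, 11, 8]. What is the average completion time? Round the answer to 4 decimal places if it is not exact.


SJF order (ascending): [5, 6, 8, 9, 11, 11]
Completion times:
  Job 1: burst=5, C=5
  Job 2: burst=6, C=11
  Job 3: burst=8, C=19
  Job 4: burst=9, C=28
  Job 5: burst=11, C=39
  Job 6: burst=11, C=50
Average completion = 152/6 = 25.3333

25.3333


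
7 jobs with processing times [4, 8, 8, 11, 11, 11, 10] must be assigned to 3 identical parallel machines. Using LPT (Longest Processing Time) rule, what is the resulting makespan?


Sort jobs in decreasing order (LPT): [11, 11, 11, 10, 8, 8, 4]
Assign each job to the least loaded machine:
  Machine 1: jobs [11, 10], load = 21
  Machine 2: jobs [11, 8, 4], load = 23
  Machine 3: jobs [11, 8], load = 19
Makespan = max load = 23

23


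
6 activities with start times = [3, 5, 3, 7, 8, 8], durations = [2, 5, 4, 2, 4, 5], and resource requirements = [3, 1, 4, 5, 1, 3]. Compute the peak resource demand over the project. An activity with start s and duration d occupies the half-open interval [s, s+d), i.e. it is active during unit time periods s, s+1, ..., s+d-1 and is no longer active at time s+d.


Each activity i is active on [start_i, start_i + duration_i).
Compute total resource usage per time slot:
  t=0: active resources = [], total = 0
  t=1: active resources = [], total = 0
  t=2: active resources = [], total = 0
  t=3: active resources = [3, 4], total = 7
  t=4: active resources = [3, 4], total = 7
  t=5: active resources = [1, 4], total = 5
  t=6: active resources = [1, 4], total = 5
  t=7: active resources = [1, 5], total = 6
  t=8: active resources = [1, 5, 1, 3], total = 10
  t=9: active resources = [1, 1, 3], total = 5
  t=10: active resources = [1, 3], total = 4
  t=11: active resources = [1, 3], total = 4
  t=12: active resources = [3], total = 3
Peak resource demand = 10

10


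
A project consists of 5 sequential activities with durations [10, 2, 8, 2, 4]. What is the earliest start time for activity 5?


Activity 5 starts after activities 1 through 4 complete.
Predecessor durations: [10, 2, 8, 2]
ES = 10 + 2 + 8 + 2 = 22

22


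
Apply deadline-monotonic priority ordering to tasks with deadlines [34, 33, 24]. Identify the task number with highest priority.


Sort tasks by relative deadline (ascending):
  Task 3: deadline = 24
  Task 2: deadline = 33
  Task 1: deadline = 34
Priority order (highest first): [3, 2, 1]
Highest priority task = 3

3


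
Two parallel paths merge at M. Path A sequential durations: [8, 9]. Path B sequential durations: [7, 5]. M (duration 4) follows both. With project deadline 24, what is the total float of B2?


Forward pass: ES(B2) = sum of predecessors on chain B = 7
EF = ES + duration = 7 + 5 = 12
Backward pass: LF(M) = deadline = 24; LS(M) = 24 - 4 = 20
LF(B2) = LS(M) - sum(successors on chain B) = 20 - 0 = 20
LS = LF - duration = 20 - 5 = 15
Total float = LS - ES = 15 - 7 = 8

8


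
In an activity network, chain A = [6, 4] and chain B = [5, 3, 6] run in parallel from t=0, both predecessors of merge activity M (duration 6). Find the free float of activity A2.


ES(A2) = sum of predecessors on chain A = 6
EF(A2) = ES + duration = 6 + 4 = 10
Successor of A2 is M. ES(M) = max(sum(A), sum(B)) = max(10, 14) = 14
Free float = ES(successor) - EF(current) = 14 - 10 = 4

4


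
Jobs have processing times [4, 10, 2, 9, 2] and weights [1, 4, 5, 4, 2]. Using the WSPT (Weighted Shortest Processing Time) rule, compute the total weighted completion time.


Compute p/w ratios and sort ascending (WSPT): [(2, 5), (2, 2), (9, 4), (10, 4), (4, 1)]
Compute weighted completion times:
  Job (p=2,w=5): C=2, w*C=5*2=10
  Job (p=2,w=2): C=4, w*C=2*4=8
  Job (p=9,w=4): C=13, w*C=4*13=52
  Job (p=10,w=4): C=23, w*C=4*23=92
  Job (p=4,w=1): C=27, w*C=1*27=27
Total weighted completion time = 189

189


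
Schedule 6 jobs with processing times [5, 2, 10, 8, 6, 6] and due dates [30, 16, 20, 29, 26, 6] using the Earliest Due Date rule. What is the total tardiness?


Sort by due date (EDD order): [(6, 6), (2, 16), (10, 20), (6, 26), (8, 29), (5, 30)]
Compute completion times and tardiness:
  Job 1: p=6, d=6, C=6, tardiness=max(0,6-6)=0
  Job 2: p=2, d=16, C=8, tardiness=max(0,8-16)=0
  Job 3: p=10, d=20, C=18, tardiness=max(0,18-20)=0
  Job 4: p=6, d=26, C=24, tardiness=max(0,24-26)=0
  Job 5: p=8, d=29, C=32, tardiness=max(0,32-29)=3
  Job 6: p=5, d=30, C=37, tardiness=max(0,37-30)=7
Total tardiness = 10

10


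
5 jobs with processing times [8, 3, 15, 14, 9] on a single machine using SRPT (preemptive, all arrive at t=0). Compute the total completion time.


Since all jobs arrive at t=0, SRPT equals SPT ordering.
SPT order: [3, 8, 9, 14, 15]
Completion times:
  Job 1: p=3, C=3
  Job 2: p=8, C=11
  Job 3: p=9, C=20
  Job 4: p=14, C=34
  Job 5: p=15, C=49
Total completion time = 3 + 11 + 20 + 34 + 49 = 117

117


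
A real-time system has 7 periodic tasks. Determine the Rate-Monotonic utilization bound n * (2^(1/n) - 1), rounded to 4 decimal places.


Compute 2^(1/7) = 1.1040895137
Subtract 1: 1.1040895137 - 1 = 0.1040895137
Multiply by n: 7 * 0.1040895137 = 0.7286265959
Round to 4 dp: 0.7286

0.7286


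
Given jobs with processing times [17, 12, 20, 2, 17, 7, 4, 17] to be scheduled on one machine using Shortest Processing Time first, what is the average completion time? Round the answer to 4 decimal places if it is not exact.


Sort jobs by processing time (SPT order): [2, 4, 7, 12, 17, 17, 17, 20]
Compute completion times sequentially:
  Job 1: processing = 2, completes at 2
  Job 2: processing = 4, completes at 6
  Job 3: processing = 7, completes at 13
  Job 4: processing = 12, completes at 25
  Job 5: processing = 17, completes at 42
  Job 6: processing = 17, completes at 59
  Job 7: processing = 17, completes at 76
  Job 8: processing = 20, completes at 96
Sum of completion times = 319
Average completion time = 319/8 = 39.875

39.875


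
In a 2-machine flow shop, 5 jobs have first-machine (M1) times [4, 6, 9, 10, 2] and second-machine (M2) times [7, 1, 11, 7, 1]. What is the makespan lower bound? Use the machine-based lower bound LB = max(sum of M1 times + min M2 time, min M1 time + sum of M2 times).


LB1 = sum(M1 times) + min(M2 times) = 31 + 1 = 32
LB2 = min(M1 times) + sum(M2 times) = 2 + 27 = 29
Lower bound = max(LB1, LB2) = max(32, 29) = 32

32


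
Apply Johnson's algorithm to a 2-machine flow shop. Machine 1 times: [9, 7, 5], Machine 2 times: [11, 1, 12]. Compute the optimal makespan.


Apply Johnson's rule:
  Group 1 (a <= b): [(3, 5, 12), (1, 9, 11)]
  Group 2 (a > b): [(2, 7, 1)]
Optimal job order: [3, 1, 2]
Schedule:
  Job 3: M1 done at 5, M2 done at 17
  Job 1: M1 done at 14, M2 done at 28
  Job 2: M1 done at 21, M2 done at 29
Makespan = 29

29


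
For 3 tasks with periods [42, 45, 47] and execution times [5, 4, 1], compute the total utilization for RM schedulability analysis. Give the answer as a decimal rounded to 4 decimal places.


Compute individual utilizations (exact fractions):
  Task 1: C/T = 5/42 (approx. 0.119)
  Task 2: C/T = 4/45 (approx. 0.0889)
  Task 3: C/T = 1/47 (approx. 0.0213)
Total utilization U = 5/42 + 4/45 + 1/47 = 6787/29610
Rounded to 4 decimal places: U = 0.2292
RM (Liu & Layland) bound for 3 tasks = 0.779763; compare with U = 6787/29610 (approx. 0.229213)
U <= bound, so schedulable by RM sufficient condition.

0.2292


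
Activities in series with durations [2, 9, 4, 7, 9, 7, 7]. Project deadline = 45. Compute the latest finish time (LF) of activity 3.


LF(activity 3) = deadline - sum of successor durations
Successors: activities 4 through 7 with durations [7, 9, 7, 7]
Sum of successor durations = 30
LF = 45 - 30 = 15

15


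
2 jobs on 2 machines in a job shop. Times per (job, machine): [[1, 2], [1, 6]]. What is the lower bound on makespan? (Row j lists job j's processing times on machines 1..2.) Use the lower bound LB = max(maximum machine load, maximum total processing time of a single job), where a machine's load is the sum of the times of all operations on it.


Machine loads:
  Machine 1: 1 + 1 = 2
  Machine 2: 2 + 6 = 8
Max machine load = 8
Job totals:
  Job 1: 3
  Job 2: 7
Max job total = 7
Lower bound = max(8, 7) = 8

8


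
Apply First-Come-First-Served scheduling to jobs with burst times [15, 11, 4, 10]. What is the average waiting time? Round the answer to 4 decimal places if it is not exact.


FCFS order (as given): [15, 11, 4, 10]
Waiting times:
  Job 1: wait = 0
  Job 2: wait = 15
  Job 3: wait = 26
  Job 4: wait = 30
Sum of waiting times = 71
Average waiting time = 71/4 = 17.75

17.75


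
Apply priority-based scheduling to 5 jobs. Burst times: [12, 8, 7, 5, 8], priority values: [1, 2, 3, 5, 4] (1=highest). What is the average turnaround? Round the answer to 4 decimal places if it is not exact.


Sort by priority (ascending = highest first):
Order: [(1, 12), (2, 8), (3, 7), (4, 8), (5, 5)]
Completion times:
  Priority 1, burst=12, C=12
  Priority 2, burst=8, C=20
  Priority 3, burst=7, C=27
  Priority 4, burst=8, C=35
  Priority 5, burst=5, C=40
Average turnaround = 134/5 = 26.8

26.8


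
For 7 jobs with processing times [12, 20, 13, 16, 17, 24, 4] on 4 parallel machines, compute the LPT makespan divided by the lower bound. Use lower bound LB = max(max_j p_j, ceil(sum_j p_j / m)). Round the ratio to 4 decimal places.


LPT order: [24, 20, 17, 16, 13, 12, 4]
Machine loads after assignment: [24, 24, 29, 29]
LPT makespan = 29
Lower bound = max(max_job, ceil(total/4)) = max(24, 27) = 27
Ratio = 29 / 27 = 1.0741

1.0741


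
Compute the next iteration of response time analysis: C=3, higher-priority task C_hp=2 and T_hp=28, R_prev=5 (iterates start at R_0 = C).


R_next = C + ceil(R_prev / T_hp) * C_hp
ceil(5 / 28) = ceil(0.1786) = 1
Interference = 1 * 2 = 2
R_next = 3 + 2 = 5
R_next = R_prev, so the iteration has converged (response time = 5).

5


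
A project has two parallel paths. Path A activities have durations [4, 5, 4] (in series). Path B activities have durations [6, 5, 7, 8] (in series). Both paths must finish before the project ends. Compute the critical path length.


Path A total = 4 + 5 + 4 = 13
Path B total = 6 + 5 + 7 + 8 = 26
Critical path = longest path = max(13, 26) = 26

26
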